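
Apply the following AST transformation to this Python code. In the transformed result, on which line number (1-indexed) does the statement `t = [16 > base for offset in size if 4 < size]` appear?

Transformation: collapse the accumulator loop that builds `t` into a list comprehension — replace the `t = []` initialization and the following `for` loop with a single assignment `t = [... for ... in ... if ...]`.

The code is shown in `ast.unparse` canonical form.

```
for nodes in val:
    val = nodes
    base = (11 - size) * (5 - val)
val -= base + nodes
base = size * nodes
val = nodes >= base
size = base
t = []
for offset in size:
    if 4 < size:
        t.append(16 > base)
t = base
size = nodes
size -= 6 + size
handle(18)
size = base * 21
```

Transformed code:
for nodes in val:
    val = nodes
    base = (11 - size) * (5 - val)
val -= base + nodes
base = size * nodes
val = nodes >= base
size = base
t = [16 > base for offset in size if 4 < size]
t = base
size = nodes
size -= 6 + size
handle(18)
size = base * 21

8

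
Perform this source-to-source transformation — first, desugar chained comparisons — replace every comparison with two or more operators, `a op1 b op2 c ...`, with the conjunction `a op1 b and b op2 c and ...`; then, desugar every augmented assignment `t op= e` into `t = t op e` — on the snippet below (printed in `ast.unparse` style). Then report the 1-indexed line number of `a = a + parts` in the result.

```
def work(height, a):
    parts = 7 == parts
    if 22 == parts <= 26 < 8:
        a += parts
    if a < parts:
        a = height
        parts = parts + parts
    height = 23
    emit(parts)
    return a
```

4

Transformed code:
def work(height, a):
    parts = 7 == parts
    if 22 == parts and parts <= 26 and (26 < 8):
        a = a + parts
    if a < parts:
        a = height
        parts = parts + parts
    height = 23
    emit(parts)
    return a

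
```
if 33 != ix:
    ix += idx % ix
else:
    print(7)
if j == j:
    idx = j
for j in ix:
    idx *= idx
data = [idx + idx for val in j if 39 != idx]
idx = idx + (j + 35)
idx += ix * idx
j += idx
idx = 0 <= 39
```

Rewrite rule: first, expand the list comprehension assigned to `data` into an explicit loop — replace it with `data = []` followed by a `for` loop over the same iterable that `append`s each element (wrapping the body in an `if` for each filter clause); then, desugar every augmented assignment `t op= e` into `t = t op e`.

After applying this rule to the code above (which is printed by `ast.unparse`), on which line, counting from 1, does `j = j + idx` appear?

15

Transformed code:
if 33 != ix:
    ix = ix + idx % ix
else:
    print(7)
if j == j:
    idx = j
for j in ix:
    idx = idx * idx
data = []
for val in j:
    if 39 != idx:
        data.append(idx + idx)
idx = idx + (j + 35)
idx = idx + ix * idx
j = j + idx
idx = 0 <= 39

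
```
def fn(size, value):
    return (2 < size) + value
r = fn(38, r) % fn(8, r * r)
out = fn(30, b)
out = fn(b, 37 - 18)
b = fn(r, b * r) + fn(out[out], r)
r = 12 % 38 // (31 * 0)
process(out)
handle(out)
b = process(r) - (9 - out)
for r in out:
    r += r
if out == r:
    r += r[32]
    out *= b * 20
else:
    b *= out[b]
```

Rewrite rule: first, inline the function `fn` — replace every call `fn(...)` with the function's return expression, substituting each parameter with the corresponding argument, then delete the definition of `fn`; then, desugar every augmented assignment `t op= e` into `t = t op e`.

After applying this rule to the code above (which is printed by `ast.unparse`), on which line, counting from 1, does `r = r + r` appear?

Transformed code:
r = ((2 < 38) + r) % ((2 < 8) + r * r)
out = (2 < 30) + b
out = (2 < b) + (37 - 18)
b = (2 < r) + b * r + ((2 < out[out]) + r)
r = 12 % 38 // (31 * 0)
process(out)
handle(out)
b = process(r) - (9 - out)
for r in out:
    r = r + r
if out == r:
    r = r + r[32]
    out = out * (b * 20)
else:
    b = b * out[b]

10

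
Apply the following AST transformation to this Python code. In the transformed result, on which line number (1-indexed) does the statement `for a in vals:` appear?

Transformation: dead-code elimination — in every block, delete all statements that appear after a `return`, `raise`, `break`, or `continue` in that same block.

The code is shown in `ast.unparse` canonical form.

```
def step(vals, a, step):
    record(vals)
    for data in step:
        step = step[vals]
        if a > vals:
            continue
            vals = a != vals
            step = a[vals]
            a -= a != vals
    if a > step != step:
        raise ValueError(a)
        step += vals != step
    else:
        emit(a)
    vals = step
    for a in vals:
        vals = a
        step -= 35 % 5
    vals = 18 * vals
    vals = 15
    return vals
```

Transformed code:
def step(vals, a, step):
    record(vals)
    for data in step:
        step = step[vals]
        if a > vals:
            continue
    if a > step != step:
        raise ValueError(a)
    else:
        emit(a)
    vals = step
    for a in vals:
        vals = a
        step -= 35 % 5
    vals = 18 * vals
    vals = 15
    return vals

12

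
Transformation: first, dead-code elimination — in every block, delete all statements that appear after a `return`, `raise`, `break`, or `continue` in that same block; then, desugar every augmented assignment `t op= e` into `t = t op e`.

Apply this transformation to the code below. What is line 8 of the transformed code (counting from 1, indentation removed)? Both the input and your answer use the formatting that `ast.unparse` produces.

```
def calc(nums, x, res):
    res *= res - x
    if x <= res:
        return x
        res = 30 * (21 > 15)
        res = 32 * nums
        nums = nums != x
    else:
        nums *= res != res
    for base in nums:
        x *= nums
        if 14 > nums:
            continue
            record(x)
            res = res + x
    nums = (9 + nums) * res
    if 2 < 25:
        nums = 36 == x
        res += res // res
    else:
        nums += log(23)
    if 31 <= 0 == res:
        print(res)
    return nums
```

Transformed code:
def calc(nums, x, res):
    res = res * (res - x)
    if x <= res:
        return x
    else:
        nums = nums * (res != res)
    for base in nums:
        x = x * nums
        if 14 > nums:
            continue
    nums = (9 + nums) * res
    if 2 < 25:
        nums = 36 == x
        res = res + res // res
    else:
        nums = nums + log(23)
    if 31 <= 0 == res:
        print(res)
    return nums

x = x * nums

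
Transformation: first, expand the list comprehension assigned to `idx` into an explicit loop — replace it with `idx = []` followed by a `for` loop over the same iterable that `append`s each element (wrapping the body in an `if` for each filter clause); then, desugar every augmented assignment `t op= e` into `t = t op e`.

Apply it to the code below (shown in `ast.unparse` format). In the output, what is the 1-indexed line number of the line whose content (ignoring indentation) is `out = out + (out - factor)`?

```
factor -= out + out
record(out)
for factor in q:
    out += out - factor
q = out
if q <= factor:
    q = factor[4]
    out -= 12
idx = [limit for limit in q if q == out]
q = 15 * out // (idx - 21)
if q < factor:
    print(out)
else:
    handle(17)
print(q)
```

Transformed code:
factor = factor - (out + out)
record(out)
for factor in q:
    out = out + (out - factor)
q = out
if q <= factor:
    q = factor[4]
    out = out - 12
idx = []
for limit in q:
    if q == out:
        idx.append(limit)
q = 15 * out // (idx - 21)
if q < factor:
    print(out)
else:
    handle(17)
print(q)

4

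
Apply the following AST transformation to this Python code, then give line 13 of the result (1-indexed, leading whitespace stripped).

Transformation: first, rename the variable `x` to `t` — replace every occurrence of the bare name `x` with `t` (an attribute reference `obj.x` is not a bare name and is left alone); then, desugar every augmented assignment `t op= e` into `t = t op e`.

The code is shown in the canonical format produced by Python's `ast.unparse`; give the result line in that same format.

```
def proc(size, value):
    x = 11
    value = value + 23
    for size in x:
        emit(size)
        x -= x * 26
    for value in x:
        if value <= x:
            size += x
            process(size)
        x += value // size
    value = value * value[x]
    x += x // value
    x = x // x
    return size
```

t = t + t // value

Transformed code:
def proc(size, value):
    t = 11
    value = value + 23
    for size in t:
        emit(size)
        t = t - t * 26
    for value in t:
        if value <= t:
            size = size + t
            process(size)
        t = t + value // size
    value = value * value[t]
    t = t + t // value
    t = t // t
    return size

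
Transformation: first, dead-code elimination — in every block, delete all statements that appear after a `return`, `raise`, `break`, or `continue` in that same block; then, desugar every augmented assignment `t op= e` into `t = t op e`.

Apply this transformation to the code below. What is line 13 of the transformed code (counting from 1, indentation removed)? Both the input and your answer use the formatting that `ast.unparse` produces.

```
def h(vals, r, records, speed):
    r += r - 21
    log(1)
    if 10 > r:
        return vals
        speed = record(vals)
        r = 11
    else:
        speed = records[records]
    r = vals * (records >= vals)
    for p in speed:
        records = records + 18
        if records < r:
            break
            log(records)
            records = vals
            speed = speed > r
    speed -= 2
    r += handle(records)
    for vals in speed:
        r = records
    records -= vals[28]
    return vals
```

speed = speed - 2

Transformed code:
def h(vals, r, records, speed):
    r = r + (r - 21)
    log(1)
    if 10 > r:
        return vals
    else:
        speed = records[records]
    r = vals * (records >= vals)
    for p in speed:
        records = records + 18
        if records < r:
            break
    speed = speed - 2
    r = r + handle(records)
    for vals in speed:
        r = records
    records = records - vals[28]
    return vals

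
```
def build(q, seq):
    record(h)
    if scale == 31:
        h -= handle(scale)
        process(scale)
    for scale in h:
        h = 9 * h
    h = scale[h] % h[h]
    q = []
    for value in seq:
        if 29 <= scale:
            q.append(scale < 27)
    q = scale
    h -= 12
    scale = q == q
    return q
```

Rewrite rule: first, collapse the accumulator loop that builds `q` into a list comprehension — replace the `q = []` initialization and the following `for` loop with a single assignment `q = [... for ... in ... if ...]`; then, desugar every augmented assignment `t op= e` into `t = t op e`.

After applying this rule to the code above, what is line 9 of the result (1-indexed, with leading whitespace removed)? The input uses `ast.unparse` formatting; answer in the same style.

Transformed code:
def build(q, seq):
    record(h)
    if scale == 31:
        h = h - handle(scale)
        process(scale)
    for scale in h:
        h = 9 * h
    h = scale[h] % h[h]
    q = [scale < 27 for value in seq if 29 <= scale]
    q = scale
    h = h - 12
    scale = q == q
    return q

q = [scale < 27 for value in seq if 29 <= scale]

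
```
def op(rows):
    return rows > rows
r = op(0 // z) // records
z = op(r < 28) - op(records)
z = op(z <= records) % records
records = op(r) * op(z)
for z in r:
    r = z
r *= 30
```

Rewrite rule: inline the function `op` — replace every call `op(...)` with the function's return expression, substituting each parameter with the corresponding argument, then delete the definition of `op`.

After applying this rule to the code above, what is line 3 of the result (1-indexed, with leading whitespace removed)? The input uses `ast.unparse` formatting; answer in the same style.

z = ((z <= records) > (z <= records)) % records

Transformed code:
r = (0 // z > 0 // z) // records
z = ((r < 28) > (r < 28)) - (records > records)
z = ((z <= records) > (z <= records)) % records
records = (r > r) * (z > z)
for z in r:
    r = z
r *= 30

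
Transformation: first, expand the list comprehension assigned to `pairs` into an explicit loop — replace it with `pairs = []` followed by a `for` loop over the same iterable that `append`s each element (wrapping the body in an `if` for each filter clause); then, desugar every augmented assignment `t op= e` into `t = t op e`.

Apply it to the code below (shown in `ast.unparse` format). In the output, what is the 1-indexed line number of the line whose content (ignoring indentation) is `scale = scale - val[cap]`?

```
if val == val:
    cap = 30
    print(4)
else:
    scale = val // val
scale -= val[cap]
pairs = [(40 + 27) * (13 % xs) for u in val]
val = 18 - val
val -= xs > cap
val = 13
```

Transformed code:
if val == val:
    cap = 30
    print(4)
else:
    scale = val // val
scale = scale - val[cap]
pairs = []
for u in val:
    pairs.append((40 + 27) * (13 % xs))
val = 18 - val
val = val - (xs > cap)
val = 13

6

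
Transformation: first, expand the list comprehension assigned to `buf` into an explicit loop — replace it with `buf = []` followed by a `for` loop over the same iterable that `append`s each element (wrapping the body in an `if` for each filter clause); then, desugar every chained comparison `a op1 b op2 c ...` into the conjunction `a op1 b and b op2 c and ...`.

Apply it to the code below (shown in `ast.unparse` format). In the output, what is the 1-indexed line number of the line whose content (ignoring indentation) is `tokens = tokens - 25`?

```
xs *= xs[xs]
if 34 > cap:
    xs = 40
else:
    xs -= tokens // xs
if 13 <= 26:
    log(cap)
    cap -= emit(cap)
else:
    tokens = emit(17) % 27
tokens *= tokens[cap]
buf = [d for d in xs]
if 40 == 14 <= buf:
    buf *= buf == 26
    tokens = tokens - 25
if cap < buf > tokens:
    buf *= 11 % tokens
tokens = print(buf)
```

Transformed code:
xs *= xs[xs]
if 34 > cap:
    xs = 40
else:
    xs -= tokens // xs
if 13 <= 26:
    log(cap)
    cap -= emit(cap)
else:
    tokens = emit(17) % 27
tokens *= tokens[cap]
buf = []
for d in xs:
    buf.append(d)
if 40 == 14 and 14 <= buf:
    buf *= buf == 26
    tokens = tokens - 25
if cap < buf and buf > tokens:
    buf *= 11 % tokens
tokens = print(buf)

17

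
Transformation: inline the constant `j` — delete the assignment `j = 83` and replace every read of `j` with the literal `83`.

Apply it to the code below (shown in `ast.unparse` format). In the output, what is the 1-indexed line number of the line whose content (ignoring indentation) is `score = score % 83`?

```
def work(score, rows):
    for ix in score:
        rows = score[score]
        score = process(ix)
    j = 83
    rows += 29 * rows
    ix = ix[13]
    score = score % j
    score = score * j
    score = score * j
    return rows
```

7

Transformed code:
def work(score, rows):
    for ix in score:
        rows = score[score]
        score = process(ix)
    rows += 29 * rows
    ix = ix[13]
    score = score % 83
    score = score * 83
    score = score * 83
    return rows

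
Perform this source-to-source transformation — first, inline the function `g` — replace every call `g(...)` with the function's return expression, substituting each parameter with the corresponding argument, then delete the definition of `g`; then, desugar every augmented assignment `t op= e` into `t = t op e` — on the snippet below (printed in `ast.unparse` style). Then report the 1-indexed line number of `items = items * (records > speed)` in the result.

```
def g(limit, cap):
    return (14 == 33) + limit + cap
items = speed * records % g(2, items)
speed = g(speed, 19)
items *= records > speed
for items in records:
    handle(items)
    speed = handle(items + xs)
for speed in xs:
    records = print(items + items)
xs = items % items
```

3

Transformed code:
items = speed * records % ((14 == 33) + 2 + items)
speed = (14 == 33) + speed + 19
items = items * (records > speed)
for items in records:
    handle(items)
    speed = handle(items + xs)
for speed in xs:
    records = print(items + items)
xs = items % items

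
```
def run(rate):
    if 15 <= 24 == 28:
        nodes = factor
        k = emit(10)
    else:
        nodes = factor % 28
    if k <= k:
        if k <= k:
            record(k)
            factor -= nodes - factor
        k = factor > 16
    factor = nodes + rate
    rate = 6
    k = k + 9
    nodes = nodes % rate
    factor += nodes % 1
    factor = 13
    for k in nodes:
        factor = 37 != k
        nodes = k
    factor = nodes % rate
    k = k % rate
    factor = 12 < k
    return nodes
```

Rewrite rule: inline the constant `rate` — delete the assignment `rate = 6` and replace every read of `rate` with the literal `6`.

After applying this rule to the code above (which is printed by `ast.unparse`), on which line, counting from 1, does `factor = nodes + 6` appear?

12

Transformed code:
def run(rate):
    if 15 <= 24 == 28:
        nodes = factor
        k = emit(10)
    else:
        nodes = factor % 28
    if k <= k:
        if k <= k:
            record(k)
            factor -= nodes - factor
        k = factor > 16
    factor = nodes + 6
    k = k + 9
    nodes = nodes % 6
    factor += nodes % 1
    factor = 13
    for k in nodes:
        factor = 37 != k
        nodes = k
    factor = nodes % 6
    k = k % 6
    factor = 12 < k
    return nodes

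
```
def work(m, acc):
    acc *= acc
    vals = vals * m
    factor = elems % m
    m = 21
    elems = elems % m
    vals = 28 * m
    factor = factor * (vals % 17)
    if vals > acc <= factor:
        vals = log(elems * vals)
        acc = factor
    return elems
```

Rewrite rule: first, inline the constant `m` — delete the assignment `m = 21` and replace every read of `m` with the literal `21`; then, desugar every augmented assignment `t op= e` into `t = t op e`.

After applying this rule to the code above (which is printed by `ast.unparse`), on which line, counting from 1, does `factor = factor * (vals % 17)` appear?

7

Transformed code:
def work(m, acc):
    acc = acc * acc
    vals = vals * 21
    factor = elems % 21
    elems = elems % 21
    vals = 28 * 21
    factor = factor * (vals % 17)
    if vals > acc <= factor:
        vals = log(elems * vals)
        acc = factor
    return elems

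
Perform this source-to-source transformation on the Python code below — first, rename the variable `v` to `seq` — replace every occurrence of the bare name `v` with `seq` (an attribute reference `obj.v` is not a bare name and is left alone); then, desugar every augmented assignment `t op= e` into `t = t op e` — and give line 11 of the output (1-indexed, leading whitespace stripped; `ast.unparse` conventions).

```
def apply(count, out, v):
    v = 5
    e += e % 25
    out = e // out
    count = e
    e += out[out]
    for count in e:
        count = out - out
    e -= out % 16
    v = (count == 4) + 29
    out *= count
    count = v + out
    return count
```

Transformed code:
def apply(count, out, seq):
    seq = 5
    e = e + e % 25
    out = e // out
    count = e
    e = e + out[out]
    for count in e:
        count = out - out
    e = e - out % 16
    seq = (count == 4) + 29
    out = out * count
    count = seq + out
    return count

out = out * count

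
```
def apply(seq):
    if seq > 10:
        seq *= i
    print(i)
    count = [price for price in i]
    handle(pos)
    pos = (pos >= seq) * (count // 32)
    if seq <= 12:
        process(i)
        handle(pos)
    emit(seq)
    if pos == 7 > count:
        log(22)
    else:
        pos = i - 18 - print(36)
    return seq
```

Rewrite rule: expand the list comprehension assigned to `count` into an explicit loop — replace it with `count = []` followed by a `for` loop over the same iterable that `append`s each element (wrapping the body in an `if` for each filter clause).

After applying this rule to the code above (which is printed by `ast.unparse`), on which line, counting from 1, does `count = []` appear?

Transformed code:
def apply(seq):
    if seq > 10:
        seq *= i
    print(i)
    count = []
    for price in i:
        count.append(price)
    handle(pos)
    pos = (pos >= seq) * (count // 32)
    if seq <= 12:
        process(i)
        handle(pos)
    emit(seq)
    if pos == 7 > count:
        log(22)
    else:
        pos = i - 18 - print(36)
    return seq

5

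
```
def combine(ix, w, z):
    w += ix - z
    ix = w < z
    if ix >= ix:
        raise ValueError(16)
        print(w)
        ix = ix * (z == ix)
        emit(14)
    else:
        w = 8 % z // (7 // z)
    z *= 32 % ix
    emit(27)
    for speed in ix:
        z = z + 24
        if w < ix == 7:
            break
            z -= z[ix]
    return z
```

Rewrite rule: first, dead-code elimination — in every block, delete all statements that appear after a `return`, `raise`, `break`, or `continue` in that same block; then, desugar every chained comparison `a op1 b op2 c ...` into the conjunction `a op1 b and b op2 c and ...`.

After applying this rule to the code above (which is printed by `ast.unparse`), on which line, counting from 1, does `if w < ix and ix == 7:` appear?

12

Transformed code:
def combine(ix, w, z):
    w += ix - z
    ix = w < z
    if ix >= ix:
        raise ValueError(16)
    else:
        w = 8 % z // (7 // z)
    z *= 32 % ix
    emit(27)
    for speed in ix:
        z = z + 24
        if w < ix and ix == 7:
            break
    return z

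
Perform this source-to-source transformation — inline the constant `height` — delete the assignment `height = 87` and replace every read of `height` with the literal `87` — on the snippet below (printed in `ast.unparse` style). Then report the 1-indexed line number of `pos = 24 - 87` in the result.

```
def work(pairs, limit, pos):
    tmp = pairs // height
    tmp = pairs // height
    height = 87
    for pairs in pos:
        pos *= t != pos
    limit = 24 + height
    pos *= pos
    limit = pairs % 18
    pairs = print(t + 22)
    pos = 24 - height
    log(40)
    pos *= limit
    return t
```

Transformed code:
def work(pairs, limit, pos):
    tmp = pairs // 87
    tmp = pairs // 87
    for pairs in pos:
        pos *= t != pos
    limit = 24 + 87
    pos *= pos
    limit = pairs % 18
    pairs = print(t + 22)
    pos = 24 - 87
    log(40)
    pos *= limit
    return t

10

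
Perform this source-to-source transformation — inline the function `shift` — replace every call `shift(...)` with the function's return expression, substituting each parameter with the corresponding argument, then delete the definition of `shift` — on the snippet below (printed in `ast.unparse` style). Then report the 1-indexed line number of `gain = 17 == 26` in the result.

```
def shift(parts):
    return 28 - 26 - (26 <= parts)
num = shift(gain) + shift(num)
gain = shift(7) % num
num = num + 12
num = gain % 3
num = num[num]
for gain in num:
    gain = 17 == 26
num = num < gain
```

Transformed code:
num = 28 - 26 - (26 <= gain) + (28 - 26 - (26 <= num))
gain = (28 - 26 - (26 <= 7)) % num
num = num + 12
num = gain % 3
num = num[num]
for gain in num:
    gain = 17 == 26
num = num < gain

7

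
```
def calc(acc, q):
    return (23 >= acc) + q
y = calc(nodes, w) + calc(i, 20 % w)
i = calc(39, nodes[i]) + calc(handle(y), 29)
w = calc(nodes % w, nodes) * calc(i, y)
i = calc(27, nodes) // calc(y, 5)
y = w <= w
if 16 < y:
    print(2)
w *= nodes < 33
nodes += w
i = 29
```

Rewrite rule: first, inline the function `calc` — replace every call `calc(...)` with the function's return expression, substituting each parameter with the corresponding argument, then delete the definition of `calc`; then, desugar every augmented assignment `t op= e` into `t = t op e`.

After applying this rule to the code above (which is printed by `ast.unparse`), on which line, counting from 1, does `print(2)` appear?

Transformed code:
y = (23 >= nodes) + w + ((23 >= i) + 20 % w)
i = (23 >= 39) + nodes[i] + ((23 >= handle(y)) + 29)
w = ((23 >= nodes % w) + nodes) * ((23 >= i) + y)
i = ((23 >= 27) + nodes) // ((23 >= y) + 5)
y = w <= w
if 16 < y:
    print(2)
w = w * (nodes < 33)
nodes = nodes + w
i = 29

7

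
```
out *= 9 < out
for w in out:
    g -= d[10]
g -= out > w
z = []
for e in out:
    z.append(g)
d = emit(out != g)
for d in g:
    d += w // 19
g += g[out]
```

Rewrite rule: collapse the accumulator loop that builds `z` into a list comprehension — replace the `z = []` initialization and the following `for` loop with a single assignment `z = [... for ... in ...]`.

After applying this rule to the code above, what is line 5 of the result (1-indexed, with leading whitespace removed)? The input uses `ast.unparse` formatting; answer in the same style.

Transformed code:
out *= 9 < out
for w in out:
    g -= d[10]
g -= out > w
z = [g for e in out]
d = emit(out != g)
for d in g:
    d += w // 19
g += g[out]

z = [g for e in out]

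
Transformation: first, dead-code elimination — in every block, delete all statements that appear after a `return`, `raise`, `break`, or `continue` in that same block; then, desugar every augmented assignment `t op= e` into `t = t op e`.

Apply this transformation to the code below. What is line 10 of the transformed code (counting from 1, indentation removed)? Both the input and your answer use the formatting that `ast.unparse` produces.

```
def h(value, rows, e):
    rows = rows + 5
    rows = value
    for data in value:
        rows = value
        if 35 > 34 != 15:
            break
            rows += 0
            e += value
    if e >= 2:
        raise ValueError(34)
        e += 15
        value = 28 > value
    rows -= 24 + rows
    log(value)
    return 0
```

Transformed code:
def h(value, rows, e):
    rows = rows + 5
    rows = value
    for data in value:
        rows = value
        if 35 > 34 != 15:
            break
    if e >= 2:
        raise ValueError(34)
    rows = rows - (24 + rows)
    log(value)
    return 0

rows = rows - (24 + rows)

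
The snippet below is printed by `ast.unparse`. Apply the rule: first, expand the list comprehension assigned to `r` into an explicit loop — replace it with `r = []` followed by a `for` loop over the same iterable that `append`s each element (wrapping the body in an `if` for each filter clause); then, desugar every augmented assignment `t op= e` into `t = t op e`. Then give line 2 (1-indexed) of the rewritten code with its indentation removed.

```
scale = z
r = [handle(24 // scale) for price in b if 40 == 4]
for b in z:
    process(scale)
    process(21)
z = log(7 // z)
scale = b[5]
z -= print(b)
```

r = []

Transformed code:
scale = z
r = []
for price in b:
    if 40 == 4:
        r.append(handle(24 // scale))
for b in z:
    process(scale)
    process(21)
z = log(7 // z)
scale = b[5]
z = z - print(b)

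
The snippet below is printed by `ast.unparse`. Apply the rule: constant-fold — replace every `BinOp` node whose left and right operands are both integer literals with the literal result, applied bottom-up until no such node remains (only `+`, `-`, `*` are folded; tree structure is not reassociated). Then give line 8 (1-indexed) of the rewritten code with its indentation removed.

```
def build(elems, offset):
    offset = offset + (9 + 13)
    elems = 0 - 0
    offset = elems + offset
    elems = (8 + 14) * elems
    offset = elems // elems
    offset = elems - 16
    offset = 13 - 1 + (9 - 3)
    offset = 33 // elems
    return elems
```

Transformed code:
def build(elems, offset):
    offset = offset + 22
    elems = 0
    offset = elems + offset
    elems = 22 * elems
    offset = elems // elems
    offset = elems - 16
    offset = 18
    offset = 33 // elems
    return elems

offset = 18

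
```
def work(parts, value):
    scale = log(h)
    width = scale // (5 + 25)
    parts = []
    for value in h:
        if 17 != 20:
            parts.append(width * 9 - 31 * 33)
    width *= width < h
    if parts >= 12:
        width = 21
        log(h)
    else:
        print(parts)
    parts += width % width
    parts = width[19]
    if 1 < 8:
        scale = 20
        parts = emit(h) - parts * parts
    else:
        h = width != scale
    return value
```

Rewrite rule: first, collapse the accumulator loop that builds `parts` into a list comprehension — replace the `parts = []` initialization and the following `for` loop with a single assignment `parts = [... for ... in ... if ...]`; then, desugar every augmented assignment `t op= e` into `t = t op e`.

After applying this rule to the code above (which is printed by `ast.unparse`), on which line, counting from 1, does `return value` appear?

Transformed code:
def work(parts, value):
    scale = log(h)
    width = scale // (5 + 25)
    parts = [width * 9 - 31 * 33 for value in h if 17 != 20]
    width = width * (width < h)
    if parts >= 12:
        width = 21
        log(h)
    else:
        print(parts)
    parts = parts + width % width
    parts = width[19]
    if 1 < 8:
        scale = 20
        parts = emit(h) - parts * parts
    else:
        h = width != scale
    return value

18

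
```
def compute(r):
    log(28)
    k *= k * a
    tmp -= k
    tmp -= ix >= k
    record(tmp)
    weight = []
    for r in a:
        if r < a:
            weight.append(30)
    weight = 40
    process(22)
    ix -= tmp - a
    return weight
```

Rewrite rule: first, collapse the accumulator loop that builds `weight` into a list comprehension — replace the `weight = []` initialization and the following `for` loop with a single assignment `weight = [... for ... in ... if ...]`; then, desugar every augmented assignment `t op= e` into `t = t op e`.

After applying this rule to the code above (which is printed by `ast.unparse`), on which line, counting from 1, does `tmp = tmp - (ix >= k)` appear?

Transformed code:
def compute(r):
    log(28)
    k = k * (k * a)
    tmp = tmp - k
    tmp = tmp - (ix >= k)
    record(tmp)
    weight = [30 for r in a if r < a]
    weight = 40
    process(22)
    ix = ix - (tmp - a)
    return weight

5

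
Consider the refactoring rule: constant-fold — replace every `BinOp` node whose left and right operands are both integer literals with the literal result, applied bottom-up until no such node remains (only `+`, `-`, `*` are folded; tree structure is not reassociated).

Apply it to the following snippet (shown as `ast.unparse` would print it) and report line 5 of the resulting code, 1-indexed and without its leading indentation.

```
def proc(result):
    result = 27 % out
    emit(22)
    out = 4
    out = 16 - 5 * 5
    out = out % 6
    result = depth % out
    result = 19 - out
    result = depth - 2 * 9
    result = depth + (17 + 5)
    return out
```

Transformed code:
def proc(result):
    result = 27 % out
    emit(22)
    out = 4
    out = -9
    out = out % 6
    result = depth % out
    result = 19 - out
    result = depth - 18
    result = depth + 22
    return out

out = -9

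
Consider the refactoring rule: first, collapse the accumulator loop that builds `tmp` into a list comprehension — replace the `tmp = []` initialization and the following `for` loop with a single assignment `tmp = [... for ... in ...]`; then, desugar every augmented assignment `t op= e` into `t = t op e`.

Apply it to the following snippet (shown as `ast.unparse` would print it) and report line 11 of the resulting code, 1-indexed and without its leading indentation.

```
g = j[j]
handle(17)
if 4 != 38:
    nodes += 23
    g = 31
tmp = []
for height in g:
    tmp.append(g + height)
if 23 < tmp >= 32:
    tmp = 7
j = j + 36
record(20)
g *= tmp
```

Transformed code:
g = j[j]
handle(17)
if 4 != 38:
    nodes = nodes + 23
    g = 31
tmp = [g + height for height in g]
if 23 < tmp >= 32:
    tmp = 7
j = j + 36
record(20)
g = g * tmp

g = g * tmp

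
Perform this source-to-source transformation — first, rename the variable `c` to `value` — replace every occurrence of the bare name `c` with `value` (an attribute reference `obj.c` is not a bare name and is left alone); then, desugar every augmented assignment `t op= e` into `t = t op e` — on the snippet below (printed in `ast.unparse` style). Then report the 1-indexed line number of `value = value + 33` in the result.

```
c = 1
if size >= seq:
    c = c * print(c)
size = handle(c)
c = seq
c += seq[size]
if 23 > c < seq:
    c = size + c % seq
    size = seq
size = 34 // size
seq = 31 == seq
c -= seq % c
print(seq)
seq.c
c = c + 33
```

Transformed code:
value = 1
if size >= seq:
    value = value * print(value)
size = handle(value)
value = seq
value = value + seq[size]
if 23 > value < seq:
    value = size + value % seq
    size = seq
size = 34 // size
seq = 31 == seq
value = value - seq % value
print(seq)
seq.c
value = value + 33

15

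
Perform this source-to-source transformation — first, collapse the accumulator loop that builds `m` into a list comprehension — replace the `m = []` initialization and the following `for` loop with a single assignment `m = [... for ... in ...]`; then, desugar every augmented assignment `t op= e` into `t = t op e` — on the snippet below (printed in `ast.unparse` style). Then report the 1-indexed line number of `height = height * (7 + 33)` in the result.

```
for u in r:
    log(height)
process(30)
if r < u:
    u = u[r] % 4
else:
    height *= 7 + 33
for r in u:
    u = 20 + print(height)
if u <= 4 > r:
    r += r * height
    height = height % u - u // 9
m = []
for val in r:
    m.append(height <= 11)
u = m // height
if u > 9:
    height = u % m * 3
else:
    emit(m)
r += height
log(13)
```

Transformed code:
for u in r:
    log(height)
process(30)
if r < u:
    u = u[r] % 4
else:
    height = height * (7 + 33)
for r in u:
    u = 20 + print(height)
if u <= 4 > r:
    r = r + r * height
    height = height % u - u // 9
m = [height <= 11 for val in r]
u = m // height
if u > 9:
    height = u % m * 3
else:
    emit(m)
r = r + height
log(13)

7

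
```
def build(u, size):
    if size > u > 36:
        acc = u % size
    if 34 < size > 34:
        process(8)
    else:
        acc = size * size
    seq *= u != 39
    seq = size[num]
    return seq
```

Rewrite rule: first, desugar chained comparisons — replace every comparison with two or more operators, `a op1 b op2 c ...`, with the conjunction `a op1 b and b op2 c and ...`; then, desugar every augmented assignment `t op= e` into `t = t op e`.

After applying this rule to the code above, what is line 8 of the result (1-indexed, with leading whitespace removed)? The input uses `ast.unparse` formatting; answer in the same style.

seq = seq * (u != 39)

Transformed code:
def build(u, size):
    if size > u and u > 36:
        acc = u % size
    if 34 < size and size > 34:
        process(8)
    else:
        acc = size * size
    seq = seq * (u != 39)
    seq = size[num]
    return seq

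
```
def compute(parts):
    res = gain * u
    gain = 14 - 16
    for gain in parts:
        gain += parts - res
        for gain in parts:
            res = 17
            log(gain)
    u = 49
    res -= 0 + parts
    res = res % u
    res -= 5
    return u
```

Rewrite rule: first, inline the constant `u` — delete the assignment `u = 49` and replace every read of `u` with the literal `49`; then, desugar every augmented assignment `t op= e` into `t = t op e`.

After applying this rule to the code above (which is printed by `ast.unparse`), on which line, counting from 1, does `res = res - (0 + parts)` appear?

Transformed code:
def compute(parts):
    res = gain * 49
    gain = 14 - 16
    for gain in parts:
        gain = gain + (parts - res)
        for gain in parts:
            res = 17
            log(gain)
    res = res - (0 + parts)
    res = res % 49
    res = res - 5
    return 49

9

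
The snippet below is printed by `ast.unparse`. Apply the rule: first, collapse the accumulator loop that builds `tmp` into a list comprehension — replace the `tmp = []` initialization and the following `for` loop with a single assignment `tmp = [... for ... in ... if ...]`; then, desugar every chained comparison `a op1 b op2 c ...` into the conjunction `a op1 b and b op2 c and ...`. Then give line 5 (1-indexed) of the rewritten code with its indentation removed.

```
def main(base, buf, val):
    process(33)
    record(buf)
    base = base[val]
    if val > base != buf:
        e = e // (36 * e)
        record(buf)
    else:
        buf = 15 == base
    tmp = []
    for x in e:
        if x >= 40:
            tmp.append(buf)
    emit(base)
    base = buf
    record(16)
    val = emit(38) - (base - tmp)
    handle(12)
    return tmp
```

if val > base and base != buf:

Transformed code:
def main(base, buf, val):
    process(33)
    record(buf)
    base = base[val]
    if val > base and base != buf:
        e = e // (36 * e)
        record(buf)
    else:
        buf = 15 == base
    tmp = [buf for x in e if x >= 40]
    emit(base)
    base = buf
    record(16)
    val = emit(38) - (base - tmp)
    handle(12)
    return tmp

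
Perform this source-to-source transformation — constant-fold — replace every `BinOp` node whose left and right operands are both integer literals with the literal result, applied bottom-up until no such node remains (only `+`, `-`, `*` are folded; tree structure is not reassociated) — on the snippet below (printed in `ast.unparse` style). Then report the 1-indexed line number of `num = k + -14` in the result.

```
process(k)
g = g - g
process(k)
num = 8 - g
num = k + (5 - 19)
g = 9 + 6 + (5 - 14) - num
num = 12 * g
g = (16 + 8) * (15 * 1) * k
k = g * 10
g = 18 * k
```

Transformed code:
process(k)
g = g - g
process(k)
num = 8 - g
num = k + -14
g = 6 - num
num = 12 * g
g = 360 * k
k = g * 10
g = 18 * k

5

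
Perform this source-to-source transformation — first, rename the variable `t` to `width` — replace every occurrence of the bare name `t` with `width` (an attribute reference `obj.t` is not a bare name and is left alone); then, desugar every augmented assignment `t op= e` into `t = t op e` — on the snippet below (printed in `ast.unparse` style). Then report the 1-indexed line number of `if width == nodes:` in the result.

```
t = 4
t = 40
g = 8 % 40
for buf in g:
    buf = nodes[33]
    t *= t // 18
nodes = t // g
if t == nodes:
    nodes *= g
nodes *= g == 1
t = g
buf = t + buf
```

Transformed code:
width = 4
width = 40
g = 8 % 40
for buf in g:
    buf = nodes[33]
    width = width * (width // 18)
nodes = width // g
if width == nodes:
    nodes = nodes * g
nodes = nodes * (g == 1)
width = g
buf = width + buf

8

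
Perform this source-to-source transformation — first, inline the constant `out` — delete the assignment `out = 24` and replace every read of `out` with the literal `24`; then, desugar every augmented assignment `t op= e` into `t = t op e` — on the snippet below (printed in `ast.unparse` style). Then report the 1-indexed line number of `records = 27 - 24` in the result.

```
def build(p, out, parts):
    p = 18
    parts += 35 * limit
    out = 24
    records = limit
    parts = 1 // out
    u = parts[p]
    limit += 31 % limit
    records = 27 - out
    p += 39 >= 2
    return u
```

8

Transformed code:
def build(p, out, parts):
    p = 18
    parts = parts + 35 * limit
    records = limit
    parts = 1 // 24
    u = parts[p]
    limit = limit + 31 % limit
    records = 27 - 24
    p = p + (39 >= 2)
    return u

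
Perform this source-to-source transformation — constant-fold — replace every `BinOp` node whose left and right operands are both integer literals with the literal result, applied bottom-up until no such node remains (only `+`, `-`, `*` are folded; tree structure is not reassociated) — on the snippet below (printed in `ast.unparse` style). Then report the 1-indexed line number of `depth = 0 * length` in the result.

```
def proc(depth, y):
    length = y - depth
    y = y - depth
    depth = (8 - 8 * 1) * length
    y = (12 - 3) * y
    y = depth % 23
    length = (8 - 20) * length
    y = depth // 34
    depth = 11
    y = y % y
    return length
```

4

Transformed code:
def proc(depth, y):
    length = y - depth
    y = y - depth
    depth = 0 * length
    y = 9 * y
    y = depth % 23
    length = -12 * length
    y = depth // 34
    depth = 11
    y = y % y
    return length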